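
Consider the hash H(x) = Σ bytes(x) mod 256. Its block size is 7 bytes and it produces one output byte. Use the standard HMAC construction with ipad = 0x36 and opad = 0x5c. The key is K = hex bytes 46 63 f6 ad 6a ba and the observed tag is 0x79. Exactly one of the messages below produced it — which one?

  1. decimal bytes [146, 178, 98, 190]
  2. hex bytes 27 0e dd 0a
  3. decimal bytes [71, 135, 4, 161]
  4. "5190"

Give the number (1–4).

4

Key hex bytes 46 63 f6 ad 6a ba is 6 bytes ≤ B = 7; zero-pad to 7 bytes: K' = 46 63 f6 ad 6a ba 00.
K' ⊕ ipad = 70 55 c0 9b 5c 8c 36; K' ⊕ opad = 1a 3f aa f1 36 e6 5c.
m1: inner = H(70 55 c0 9b 5c 8c 36 92 b2 62 be) = a2; tag = H(1a 3f aa f1 36 e6 5c a2) = 0e
m2: inner = H(70 55 c0 9b 5c 8c 36 27 0e dd 0a) = 5a; tag = H(1a 3f aa f1 36 e6 5c 5a) = c6
m3: inner = H(70 55 c0 9b 5c 8c 36 47 87 04 a1) = b1; tag = H(1a 3f aa f1 36 e6 5c b1) = 1d
m4: inner = H(70 55 c0 9b 5c 8c 36 35 31 39 30) = 0d; tag = H(1a 3f aa f1 36 e6 5c 0d) = 79 ← matches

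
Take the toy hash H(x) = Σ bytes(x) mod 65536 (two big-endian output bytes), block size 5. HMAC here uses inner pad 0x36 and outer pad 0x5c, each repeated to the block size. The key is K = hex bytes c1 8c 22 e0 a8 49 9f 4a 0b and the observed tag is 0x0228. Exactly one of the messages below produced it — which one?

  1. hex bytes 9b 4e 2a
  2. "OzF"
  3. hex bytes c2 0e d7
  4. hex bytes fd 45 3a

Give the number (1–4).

4

Key hex bytes c1 8c 22 e0 a8 49 9f 4a 0b is 9 bytes > B = 5, so hash it first: H(key) = 04 34, then zero-pad to 5 bytes: K' = 04 34 00 00 00.
K' ⊕ ipad = 32 02 36 36 36; K' ⊕ opad = 58 68 5c 5c 5c.
m1: inner = H(32 02 36 36 36 9b 4e 2a) = 01 e9; tag = H(58 68 5c 5c 5c 01 e9) = 02be
m2: inner = H(32 02 36 36 36 4f 7a 46) = 01 e5; tag = H(58 68 5c 5c 5c 01 e5) = 02ba
m3: inner = H(32 02 36 36 36 c2 0e d7) = 02 7d; tag = H(58 68 5c 5c 5c 02 7d) = 0253
m4: inner = H(32 02 36 36 36 fd 45 3a) = 02 52; tag = H(58 68 5c 5c 5c 02 52) = 0228 ← matches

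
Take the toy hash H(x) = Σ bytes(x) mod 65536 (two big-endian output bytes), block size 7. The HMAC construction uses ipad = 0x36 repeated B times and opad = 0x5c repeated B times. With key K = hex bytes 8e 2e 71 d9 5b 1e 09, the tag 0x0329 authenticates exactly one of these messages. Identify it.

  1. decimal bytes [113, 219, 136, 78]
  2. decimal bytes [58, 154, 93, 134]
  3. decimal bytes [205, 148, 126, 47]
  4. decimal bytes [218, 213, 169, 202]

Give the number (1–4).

2

Key hex bytes 8e 2e 71 d9 5b 1e 09 is exactly B = 7 bytes: K' = 8e 2e 71 d9 5b 1e 09.
K' ⊕ ipad = b8 18 47 ef 6d 28 3f; K' ⊕ opad = d2 72 2d 85 07 42 55.
m1: inner = H(b8 18 47 ef 6d 28 3f 71 db 88 4e) = 04 fc; tag = H(d2 72 2d 85 07 42 55 04 fc) = 0394
m2: inner = H(b8 18 47 ef 6d 28 3f 3a 9a 5d 86) = 04 91; tag = H(d2 72 2d 85 07 42 55 04 91) = 0329 ← matches
m3: inner = H(b8 18 47 ef 6d 28 3f cd 94 7e 2f) = 04 e8; tag = H(d2 72 2d 85 07 42 55 04 e8) = 0380
m4: inner = H(b8 18 47 ef 6d 28 3f da d5 a9 ca) = 05 fc; tag = H(d2 72 2d 85 07 42 55 05 fc) = 0395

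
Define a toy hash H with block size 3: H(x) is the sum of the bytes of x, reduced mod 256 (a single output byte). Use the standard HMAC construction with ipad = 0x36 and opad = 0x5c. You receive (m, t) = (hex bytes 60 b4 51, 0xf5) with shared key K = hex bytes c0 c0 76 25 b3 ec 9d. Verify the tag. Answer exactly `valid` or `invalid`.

valid

Key hex bytes c0 c0 76 25 b3 ec 9d is 7 bytes > B = 3, so hash it first: H(key) = 57, then zero-pad to 3 bytes: K' = 57 00 00.
K' ⊕ ipad = 61 36 36; K' ⊕ opad = 0b 5c 5c.
Inner hash: sum = 97+54+54+96+180+81 = 562; mod 256 = 50 → 32.
Outer hash (recomputed tag): sum = 11+92+92+50 = 245 → f5.
Recomputed tag = f5; claimed = f5 → match.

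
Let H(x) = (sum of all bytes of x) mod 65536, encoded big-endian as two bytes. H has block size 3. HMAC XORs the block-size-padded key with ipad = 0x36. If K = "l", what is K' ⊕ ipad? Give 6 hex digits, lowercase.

Key "l" = 6c is 1 byte ≤ B = 3; zero-pad to 3 bytes: K' = 6c 00 00.
XOR each byte with 0x36: 6c⊕36=5a, 00⊕36=36, 00⊕36=36.

5a3636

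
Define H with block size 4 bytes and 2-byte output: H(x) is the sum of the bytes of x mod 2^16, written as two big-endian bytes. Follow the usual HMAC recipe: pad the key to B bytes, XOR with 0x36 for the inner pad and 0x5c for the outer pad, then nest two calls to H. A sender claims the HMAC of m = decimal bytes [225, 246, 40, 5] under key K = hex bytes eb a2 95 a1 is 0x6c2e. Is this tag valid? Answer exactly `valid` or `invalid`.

Key hex bytes eb a2 95 a1 is exactly B = 4 bytes: K' = eb a2 95 a1.
K' ⊕ ipad = dd 94 a3 97; K' ⊕ opad = b7 fe c9 fd.
Inner hash: sum = 221+148+163+151+225+246+40+5 = 1199 → 04 af.
Outer hash (recomputed tag): sum = 183+254+201+253+4+175 = 1070 → 04 2e.
Recomputed tag = 042e; claimed = 6c2e → mismatch.

invalid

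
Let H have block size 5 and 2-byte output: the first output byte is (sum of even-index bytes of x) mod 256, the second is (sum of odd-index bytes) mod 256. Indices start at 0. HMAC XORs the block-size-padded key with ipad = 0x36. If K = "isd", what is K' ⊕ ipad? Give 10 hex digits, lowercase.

5f45523636

Key "isd" = 69 73 64 is 3 bytes ≤ B = 5; zero-pad to 5 bytes: K' = 69 73 64 00 00.
XOR each byte with 0x36: 69⊕36=5f, 73⊕36=45, 64⊕36=52, 00⊕36=36, 00⊕36=36.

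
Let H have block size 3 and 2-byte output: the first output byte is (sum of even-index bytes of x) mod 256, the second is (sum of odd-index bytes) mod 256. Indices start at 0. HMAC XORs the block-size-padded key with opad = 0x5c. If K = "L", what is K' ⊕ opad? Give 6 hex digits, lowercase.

105c5c

Key "L" = 4c is 1 byte ≤ B = 3; zero-pad to 3 bytes: K' = 4c 00 00.
XOR each byte with 0x5c: 4c⊕5c=10, 00⊕5c=5c, 00⊕5c=5c.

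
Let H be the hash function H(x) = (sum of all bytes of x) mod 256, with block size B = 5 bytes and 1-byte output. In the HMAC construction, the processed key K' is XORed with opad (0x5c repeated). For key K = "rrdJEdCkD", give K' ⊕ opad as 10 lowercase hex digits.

715c5c5c5c

Key "rrdJEdCkD" = 72 72 64 4a 45 64 43 6b 44 is 9 bytes > B = 5, so hash it first: H(key) = 2d, then zero-pad to 5 bytes: K' = 2d 00 00 00 00.
XOR each byte with 0x5c: 2d⊕5c=71, 00⊕5c=5c, 00⊕5c=5c, 00⊕5c=5c, 00⊕5c=5c.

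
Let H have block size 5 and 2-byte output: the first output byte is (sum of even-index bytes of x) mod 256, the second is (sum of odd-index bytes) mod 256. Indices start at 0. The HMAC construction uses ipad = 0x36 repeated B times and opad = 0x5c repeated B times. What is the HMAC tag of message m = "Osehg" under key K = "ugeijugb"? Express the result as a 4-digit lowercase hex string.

913b

Key "ugeijugb" = 75 67 65 69 6a 75 67 62 is 8 bytes > B = 5, so hash it first: H(key) = ab a7, then zero-pad to 5 bytes: K' = ab a7 00 00 00.
K' ⊕ ipad = 9d 91 36 36 36.  K' ⊕ opad = f7 fb 5c 5c 5c.
Inner input = (K'⊕ipad) ∥ m = 9d 91 36 36 36 ∥ 4f 73 65 68 67.
Inner hash: even-index sum = 484 mod 256 = 228; odd-index sum = 482 mod 256 = 226 → e4 e2.
Outer input = (K'⊕opad) ∥ inner = f7 fb 5c 5c 5c ∥ e4 e2.
Outer hash (tag): even-index sum = 657 mod 256 = 145; odd-index sum = 571 mod 256 = 59 → 91 3b.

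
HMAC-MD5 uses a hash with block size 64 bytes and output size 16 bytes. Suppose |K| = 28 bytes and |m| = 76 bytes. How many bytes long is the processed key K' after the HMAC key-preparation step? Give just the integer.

Key is 28 ≤ 64 bytes, zero-padded: |K'| = 64.

64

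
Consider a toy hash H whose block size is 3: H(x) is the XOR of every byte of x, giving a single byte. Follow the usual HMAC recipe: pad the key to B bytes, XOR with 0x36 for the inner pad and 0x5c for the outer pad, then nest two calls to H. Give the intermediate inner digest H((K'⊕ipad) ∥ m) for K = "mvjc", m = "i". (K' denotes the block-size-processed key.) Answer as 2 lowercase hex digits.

4d

Key "mvjc" = 6d 76 6a 63 is 4 bytes > B = 3, so hash it first: H(key) = 12, then zero-pad to 3 bytes: K' = 12 00 00.
K' ⊕ ipad = 24 36 36.
Inner input = 24 36 36 ∥ 69.
Inner hash: XOR 24⊕36⊕36⊕69 = 4d.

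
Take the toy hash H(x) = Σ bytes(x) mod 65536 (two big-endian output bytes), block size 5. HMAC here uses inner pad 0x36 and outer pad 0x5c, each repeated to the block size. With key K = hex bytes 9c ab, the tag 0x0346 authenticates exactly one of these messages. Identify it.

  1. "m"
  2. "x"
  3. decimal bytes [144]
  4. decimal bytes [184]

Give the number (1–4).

3

Key hex bytes 9c ab is 2 bytes ≤ B = 5; zero-pad to 5 bytes: K' = 9c ab 00 00 00.
K' ⊕ ipad = aa 9d 36 36 36; K' ⊕ opad = c0 f7 5c 5c 5c.
m1: inner = H(aa 9d 36 36 36 6d) = 02 56; tag = H(c0 f7 5c 5c 5c 02 56) = 0323
m2: inner = H(aa 9d 36 36 36 78) = 02 61; tag = H(c0 f7 5c 5c 5c 02 61) = 032e
m3: inner = H(aa 9d 36 36 36 90) = 02 79; tag = H(c0 f7 5c 5c 5c 02 79) = 0346 ← matches
m4: inner = H(aa 9d 36 36 36 b8) = 02 a1; tag = H(c0 f7 5c 5c 5c 02 a1) = 036e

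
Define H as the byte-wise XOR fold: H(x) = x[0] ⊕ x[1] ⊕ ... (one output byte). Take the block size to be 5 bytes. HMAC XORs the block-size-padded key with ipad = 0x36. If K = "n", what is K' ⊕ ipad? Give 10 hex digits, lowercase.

Key "n" = 6e is 1 byte ≤ B = 5; zero-pad to 5 bytes: K' = 6e 00 00 00 00.
XOR each byte with 0x36: 6e⊕36=58, 00⊕36=36, 00⊕36=36, 00⊕36=36, 00⊕36=36.

5836363636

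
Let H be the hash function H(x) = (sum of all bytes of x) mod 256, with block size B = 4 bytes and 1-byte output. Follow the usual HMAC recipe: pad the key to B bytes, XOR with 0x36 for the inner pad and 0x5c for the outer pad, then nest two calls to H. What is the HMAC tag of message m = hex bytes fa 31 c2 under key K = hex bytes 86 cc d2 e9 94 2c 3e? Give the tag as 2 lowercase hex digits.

Key hex bytes 86 cc d2 e9 94 2c 3e is 7 bytes > B = 4, so hash it first: H(key) = 0b, then zero-pad to 4 bytes: K' = 0b 00 00 00.
K' ⊕ ipad = 3d 36 36 36.  K' ⊕ opad = 57 5c 5c 5c.
Inner input = (K'⊕ipad) ∥ m = 3d 36 36 36 ∥ fa 31 c2.
Inner hash: sum = 61+54+54+54+250+49+194 = 716; mod 256 = 204 → cc.
Outer input = (K'⊕opad) ∥ inner = 57 5c 5c 5c ∥ cc.
Outer hash (tag): sum = 87+92+92+92+204 = 567; mod 256 = 55 → 37.

37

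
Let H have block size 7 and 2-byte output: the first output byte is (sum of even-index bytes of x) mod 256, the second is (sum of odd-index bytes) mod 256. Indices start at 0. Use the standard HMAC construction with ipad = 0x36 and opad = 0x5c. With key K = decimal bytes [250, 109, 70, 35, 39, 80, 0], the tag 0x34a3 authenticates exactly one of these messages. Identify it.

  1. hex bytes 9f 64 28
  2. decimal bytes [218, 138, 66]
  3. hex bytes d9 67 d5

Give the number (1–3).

Key decimal bytes [250, 109, 70, 35, 39, 80, 0] = fa 6d 46 23 27 50 00 is exactly B = 7 bytes: K' = fa 6d 46 23 27 50 00.
K' ⊕ ipad = cc 5b 70 15 11 66 36; K' ⊕ opad = a6 31 1a 7f 7b 0c 5c.
m1: inner = H(cc 5b 70 15 11 66 36 9f 64 28) = e7 9d; tag = H(a6 31 1a 7f 7b 0c 5c e7 9d) = 34a3 ← matches
m2: inner = H(cc 5b 70 15 11 66 36 da 8a 42) = 0d f2; tag = H(a6 31 1a 7f 7b 0c 5c 0d f2) = 89c9
m3: inner = H(cc 5b 70 15 11 66 36 d9 67 d5) = ea 84; tag = H(a6 31 1a 7f 7b 0c 5c ea 84) = 1ba6

1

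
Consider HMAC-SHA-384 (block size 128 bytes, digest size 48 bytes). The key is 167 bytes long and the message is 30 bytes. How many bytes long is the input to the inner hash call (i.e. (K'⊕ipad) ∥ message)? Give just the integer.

Key is 167 > 128 bytes, so it is hashed to 48 bytes then zero-padded to 128: |K'| = 128.
Inner input = (K'⊕ipad) ∥ m → 128 + 30 = 158 bytes.

158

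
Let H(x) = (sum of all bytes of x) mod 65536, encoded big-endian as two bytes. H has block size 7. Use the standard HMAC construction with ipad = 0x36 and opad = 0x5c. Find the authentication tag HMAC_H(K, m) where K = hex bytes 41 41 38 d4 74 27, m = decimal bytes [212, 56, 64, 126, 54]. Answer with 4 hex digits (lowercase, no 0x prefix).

0290

Key hex bytes 41 41 38 d4 74 27 is 6 bytes ≤ B = 7; zero-pad to 7 bytes: K' = 41 41 38 d4 74 27 00.
K' ⊕ ipad = 77 77 0e e2 42 11 36.  K' ⊕ opad = 1d 1d 64 88 28 7b 5c.
Inner input = (K'⊕ipad) ∥ m = 77 77 0e e2 42 11 36 ∥ d4 38 40 7e 36.
Inner hash: sum = 119+119+14+226+66+17+54+212+56+64+126+54 = 1127 → 04 67.
Outer input = (K'⊕opad) ∥ inner = 1d 1d 64 88 28 7b 5c ∥ 04 67.
Outer hash (tag): sum = 29+29+100+136+40+123+92+4+103 = 656 → 02 90.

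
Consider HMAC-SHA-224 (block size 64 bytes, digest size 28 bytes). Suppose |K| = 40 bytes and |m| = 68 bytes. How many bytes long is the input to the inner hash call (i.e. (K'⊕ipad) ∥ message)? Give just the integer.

132

Key is 40 ≤ 64 bytes, zero-padded: |K'| = 64.
Inner input = (K'⊕ipad) ∥ m → 64 + 68 = 132 bytes.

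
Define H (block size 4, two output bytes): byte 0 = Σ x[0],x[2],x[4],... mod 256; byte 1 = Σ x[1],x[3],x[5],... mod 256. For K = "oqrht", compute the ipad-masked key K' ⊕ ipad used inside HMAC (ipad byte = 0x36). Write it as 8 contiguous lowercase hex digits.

63ef3636

Key "oqrht" = 6f 71 72 68 74 is 5 bytes > B = 4, so hash it first: H(key) = 55 d9, then zero-pad to 4 bytes: K' = 55 d9 00 00.
XOR each byte with 0x36: 55⊕36=63, d9⊕36=ef, 00⊕36=36, 00⊕36=36.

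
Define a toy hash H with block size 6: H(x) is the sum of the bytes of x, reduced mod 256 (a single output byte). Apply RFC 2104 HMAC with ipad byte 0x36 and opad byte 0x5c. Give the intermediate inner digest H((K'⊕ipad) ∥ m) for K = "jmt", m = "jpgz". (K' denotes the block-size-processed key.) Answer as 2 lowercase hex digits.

Key "jmt" = 6a 6d 74 is 3 bytes ≤ B = 6; zero-pad to 6 bytes: K' = 6a 6d 74 00 00 00.
K' ⊕ ipad = 5c 5b 42 36 36 36.
Inner input = 5c 5b 42 36 36 36 ∥ 6a 70 67 7a.
Inner hash: sum = 92+91+66+54+54+54+106+112+103+122 = 854; mod 256 = 86 → 56.

56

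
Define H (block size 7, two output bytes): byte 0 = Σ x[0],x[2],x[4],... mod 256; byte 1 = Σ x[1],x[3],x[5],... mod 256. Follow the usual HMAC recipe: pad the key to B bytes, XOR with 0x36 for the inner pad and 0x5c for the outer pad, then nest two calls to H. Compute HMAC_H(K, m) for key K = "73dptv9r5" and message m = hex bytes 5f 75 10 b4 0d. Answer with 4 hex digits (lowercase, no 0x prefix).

Key "73dptv9r5" = 37 33 64 70 74 76 39 72 35 is 9 bytes > B = 7, so hash it first: H(key) = 7d 8b, then zero-pad to 7 bytes: K' = 7d 8b 00 00 00 00 00.
K' ⊕ ipad = 4b bd 36 36 36 36 36.  K' ⊕ opad = 21 d7 5c 5c 5c 5c 5c.
Inner input = (K'⊕ipad) ∥ m = 4b bd 36 36 36 36 36 ∥ 5f 75 10 b4 0d.
Inner hash: even-index sum = 534 mod 256 = 22; odd-index sum = 421 mod 256 = 165 → 16 a5.
Outer input = (K'⊕opad) ∥ inner = 21 d7 5c 5c 5c 5c 5c ∥ 16 a5.
Outer hash (tag): even-index sum = 474 mod 256 = 218; odd-index sum = 421 mod 256 = 165 → da a5.

daa5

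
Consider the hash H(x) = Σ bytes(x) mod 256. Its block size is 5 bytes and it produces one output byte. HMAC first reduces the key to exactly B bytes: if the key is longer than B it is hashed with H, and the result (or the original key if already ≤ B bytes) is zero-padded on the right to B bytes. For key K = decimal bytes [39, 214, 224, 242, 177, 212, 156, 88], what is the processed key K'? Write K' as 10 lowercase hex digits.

|K| = 8 > B = 5, so first hash the key.
H(K): sum = 39+214+224+242+177+212+156+88 = 1352; mod 256 = 72 → 48.
Zero-pad H(K) = 48 to 5 bytes: K' = 48 00 00 00 00.

4800000000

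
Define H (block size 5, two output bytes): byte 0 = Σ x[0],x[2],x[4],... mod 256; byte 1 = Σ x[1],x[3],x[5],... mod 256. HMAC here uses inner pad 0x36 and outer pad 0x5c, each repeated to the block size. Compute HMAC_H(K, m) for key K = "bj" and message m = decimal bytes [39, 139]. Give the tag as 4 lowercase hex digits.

afdd

Key "bj" = 62 6a is 2 bytes ≤ B = 5; zero-pad to 5 bytes: K' = 62 6a 00 00 00.
K' ⊕ ipad = 54 5c 36 36 36.  K' ⊕ opad = 3e 36 5c 5c 5c.
Inner input = (K'⊕ipad) ∥ m = 54 5c 36 36 36 ∥ 27 8b.
Inner hash: even-index sum = 331 mod 256 = 75; odd-index sum = 185 mod 256 = 185 → 4b b9.
Outer input = (K'⊕opad) ∥ inner = 3e 36 5c 5c 5c ∥ 4b b9.
Outer hash (tag): even-index sum = 431 mod 256 = 175; odd-index sum = 221 mod 256 = 221 → af dd.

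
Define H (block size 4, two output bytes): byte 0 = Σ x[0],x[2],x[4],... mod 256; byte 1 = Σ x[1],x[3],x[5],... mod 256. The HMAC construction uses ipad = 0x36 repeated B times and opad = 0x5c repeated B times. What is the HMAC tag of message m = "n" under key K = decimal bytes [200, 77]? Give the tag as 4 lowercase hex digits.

921e

Key decimal bytes [200, 77] = c8 4d is 2 bytes ≤ B = 4; zero-pad to 4 bytes: K' = c8 4d 00 00.
K' ⊕ ipad = fe 7b 36 36.  K' ⊕ opad = 94 11 5c 5c.
Inner input = (K'⊕ipad) ∥ m = fe 7b 36 36 ∥ 6e.
Inner hash: even-index sum = 418 mod 256 = 162; odd-index sum = 177 mod 256 = 177 → a2 b1.
Outer input = (K'⊕opad) ∥ inner = 94 11 5c 5c ∥ a2 b1.
Outer hash (tag): even-index sum = 402 mod 256 = 146; odd-index sum = 286 mod 256 = 30 → 92 1e.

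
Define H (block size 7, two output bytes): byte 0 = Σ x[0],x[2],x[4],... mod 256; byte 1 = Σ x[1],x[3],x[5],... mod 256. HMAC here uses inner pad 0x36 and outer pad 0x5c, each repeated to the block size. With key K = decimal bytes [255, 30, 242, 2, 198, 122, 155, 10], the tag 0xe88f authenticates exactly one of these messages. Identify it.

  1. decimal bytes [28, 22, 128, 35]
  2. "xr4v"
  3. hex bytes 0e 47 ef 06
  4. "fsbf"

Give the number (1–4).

4

Key decimal bytes [255, 30, 242, 2, 198, 122, 155, 10] = ff 1e f2 02 c6 7a 9b 0a is 8 bytes > B = 7, so hash it first: H(key) = 52 a4, then zero-pad to 7 bytes: K' = 52 a4 00 00 00 00 00.
K' ⊕ ipad = 64 92 36 36 36 36 36; K' ⊕ opad = 0e f8 5c 5c 5c 5c 5c.
m1: inner = H(64 92 36 36 36 36 36 1c 16 80 23) = 3f 9a; tag = H(0e f8 5c 5c 5c 5c 5c 3f 9a) = bcef
m2: inner = H(64 92 36 36 36 36 36 78 72 34 76) = ee aa; tag = H(0e f8 5c 5c 5c 5c 5c ee aa) = cc9e
m3: inner = H(64 92 36 36 36 36 36 0e 47 ef 06) = 53 fb; tag = H(0e f8 5c 5c 5c 5c 5c 53 fb) = 1d03
m4: inner = H(64 92 36 36 36 36 36 66 73 62 66) = df c6; tag = H(0e f8 5c 5c 5c 5c 5c df c6) = e88f ← matches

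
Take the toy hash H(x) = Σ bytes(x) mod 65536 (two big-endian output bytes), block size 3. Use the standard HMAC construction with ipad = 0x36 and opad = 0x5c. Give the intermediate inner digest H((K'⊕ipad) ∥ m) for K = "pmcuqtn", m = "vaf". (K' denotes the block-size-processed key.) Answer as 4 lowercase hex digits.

01e6

Key "pmcuqtn" = 70 6d 63 75 71 74 6e is 7 bytes > B = 3, so hash it first: H(key) = 03 08, then zero-pad to 3 bytes: K' = 03 08 00.
K' ⊕ ipad = 35 3e 36.
Inner input = 35 3e 36 ∥ 76 61 66.
Inner hash: sum = 53+62+54+118+97+102 = 486 → 01 e6.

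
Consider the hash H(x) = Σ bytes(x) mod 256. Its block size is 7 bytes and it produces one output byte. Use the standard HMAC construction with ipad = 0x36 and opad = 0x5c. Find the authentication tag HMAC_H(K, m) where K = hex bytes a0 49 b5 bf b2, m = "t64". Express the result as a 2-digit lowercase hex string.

Key hex bytes a0 49 b5 bf b2 is 5 bytes ≤ B = 7; zero-pad to 7 bytes: K' = a0 49 b5 bf b2 00 00.
K' ⊕ ipad = 96 7f 83 89 84 36 36.  K' ⊕ opad = fc 15 e9 e3 ee 5c 5c.
Inner input = (K'⊕ipad) ∥ m = 96 7f 83 89 84 36 36 ∥ 74 36 34.
Inner hash: sum = 150+127+131+137+132+54+54+116+54+52 = 1007; mod 256 = 239 → ef.
Outer input = (K'⊕opad) ∥ inner = fc 15 e9 e3 ee 5c 5c ∥ ef.
Outer hash (tag): sum = 252+21+233+227+238+92+92+239 = 1394; mod 256 = 114 → 72.

72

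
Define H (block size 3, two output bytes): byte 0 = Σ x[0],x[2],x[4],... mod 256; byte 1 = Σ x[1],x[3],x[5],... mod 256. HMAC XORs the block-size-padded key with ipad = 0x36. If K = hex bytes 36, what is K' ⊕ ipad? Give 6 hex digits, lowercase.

003636

Key hex bytes 36 is 1 byte ≤ B = 3; zero-pad to 3 bytes: K' = 36 00 00.
XOR each byte with 0x36: 36⊕36=00, 00⊕36=36, 00⊕36=36.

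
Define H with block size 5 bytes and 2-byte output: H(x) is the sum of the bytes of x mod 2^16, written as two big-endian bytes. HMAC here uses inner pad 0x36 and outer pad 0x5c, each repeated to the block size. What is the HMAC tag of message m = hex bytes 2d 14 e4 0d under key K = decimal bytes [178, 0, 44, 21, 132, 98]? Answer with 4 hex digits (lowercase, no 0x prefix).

02f2

Key decimal bytes [178, 0, 44, 21, 132, 98] = b2 00 2c 15 84 62 is 6 bytes > B = 5, so hash it first: H(key) = 01 d9, then zero-pad to 5 bytes: K' = 01 d9 00 00 00.
K' ⊕ ipad = 37 ef 36 36 36.  K' ⊕ opad = 5d 85 5c 5c 5c.
Inner input = (K'⊕ipad) ∥ m = 37 ef 36 36 36 ∥ 2d 14 e4 0d.
Inner hash: sum = 55+239+54+54+54+45+20+228+13 = 762 → 02 fa.
Outer input = (K'⊕opad) ∥ inner = 5d 85 5c 5c 5c ∥ 02 fa.
Outer hash (tag): sum = 93+133+92+92+92+2+250 = 754 → 02 f2.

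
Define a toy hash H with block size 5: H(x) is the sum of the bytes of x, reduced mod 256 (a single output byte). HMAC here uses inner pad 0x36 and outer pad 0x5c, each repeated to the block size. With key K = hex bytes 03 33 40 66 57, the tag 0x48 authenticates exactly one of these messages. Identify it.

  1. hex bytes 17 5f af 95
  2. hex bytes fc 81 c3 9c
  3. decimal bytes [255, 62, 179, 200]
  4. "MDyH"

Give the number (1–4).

3

Key hex bytes 03 33 40 66 57 is exactly B = 5 bytes: K' = 03 33 40 66 57.
K' ⊕ ipad = 35 05 76 50 61; K' ⊕ opad = 5f 6f 1c 3a 0b.
m1: inner = H(35 05 76 50 61 17 5f af 95) = 1b; tag = H(5f 6f 1c 3a 0b 1b) = 4a
m2: inner = H(35 05 76 50 61 fc 81 c3 9c) = 3d; tag = H(5f 6f 1c 3a 0b 3d) = 6c
m3: inner = H(35 05 76 50 61 ff 3e b3 c8) = 19; tag = H(5f 6f 1c 3a 0b 19) = 48 ← matches
m4: inner = H(35 05 76 50 61 4d 44 79 48) = b3; tag = H(5f 6f 1c 3a 0b b3) = e2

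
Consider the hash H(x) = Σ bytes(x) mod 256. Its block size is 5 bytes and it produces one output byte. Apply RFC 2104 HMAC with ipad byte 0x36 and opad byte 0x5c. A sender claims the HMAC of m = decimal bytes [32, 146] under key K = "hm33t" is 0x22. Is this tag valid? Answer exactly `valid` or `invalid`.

Key "hm33t" = 68 6d 33 33 74 is exactly B = 5 bytes: K' = 68 6d 33 33 74.
K' ⊕ ipad = 5e 5b 05 05 42; K' ⊕ opad = 34 31 6f 6f 28.
Inner hash: sum = 94+91+5+5+66+32+146 = 439; mod 256 = 183 → b7.
Outer hash (recomputed tag): sum = 52+49+111+111+40+183 = 546; mod 256 = 34 → 22.
Recomputed tag = 22; claimed = 22 → match.

valid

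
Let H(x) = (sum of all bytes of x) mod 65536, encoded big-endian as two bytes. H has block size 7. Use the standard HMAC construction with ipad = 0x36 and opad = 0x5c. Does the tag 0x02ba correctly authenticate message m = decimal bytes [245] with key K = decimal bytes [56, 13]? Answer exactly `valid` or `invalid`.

Key decimal bytes [56, 13] = 38 0d is 2 bytes ≤ B = 7; zero-pad to 7 bytes: K' = 38 0d 00 00 00 00 00.
K' ⊕ ipad = 0e 3b 36 36 36 36 36; K' ⊕ opad = 64 51 5c 5c 5c 5c 5c.
Inner hash: sum = 14+59+54+54+54+54+54+245 = 588 → 02 4c.
Outer hash (recomputed tag): sum = 100+81+92+92+92+92+92+2+76 = 719 → 02 cf.
Recomputed tag = 02cf; claimed = 02ba → mismatch.

invalid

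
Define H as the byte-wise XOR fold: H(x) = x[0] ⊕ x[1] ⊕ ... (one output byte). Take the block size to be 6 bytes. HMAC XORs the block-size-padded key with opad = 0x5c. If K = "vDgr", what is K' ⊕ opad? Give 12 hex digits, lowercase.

2a183b2e5c5c

Key "vDgr" = 76 44 67 72 is 4 bytes ≤ B = 6; zero-pad to 6 bytes: K' = 76 44 67 72 00 00.
XOR each byte with 0x5c: 76⊕5c=2a, 44⊕5c=18, 67⊕5c=3b, 72⊕5c=2e, 00⊕5c=5c, 00⊕5c=5c.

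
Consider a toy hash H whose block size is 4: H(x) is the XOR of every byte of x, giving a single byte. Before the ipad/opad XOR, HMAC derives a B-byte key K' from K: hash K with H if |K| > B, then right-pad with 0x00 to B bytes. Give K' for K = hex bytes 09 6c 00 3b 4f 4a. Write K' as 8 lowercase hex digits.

|K| = 6 > B = 4, so first hash the key.
H(K): XOR 09⊕6c⊕00⊕3b⊕4f⊕4a = 5b.
Zero-pad H(K) = 5b to 4 bytes: K' = 5b 00 00 00.

5b000000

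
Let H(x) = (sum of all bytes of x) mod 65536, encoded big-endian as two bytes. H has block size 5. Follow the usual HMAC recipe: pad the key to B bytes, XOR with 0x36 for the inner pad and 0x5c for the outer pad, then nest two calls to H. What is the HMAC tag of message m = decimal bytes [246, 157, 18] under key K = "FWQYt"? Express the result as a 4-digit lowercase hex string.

Key "FWQYt" = 46 57 51 59 74 is exactly B = 5 bytes: K' = 46 57 51 59 74.
K' ⊕ ipad = 70 61 67 6f 42.  K' ⊕ opad = 1a 0b 0d 05 28.
Inner input = (K'⊕ipad) ∥ m = 70 61 67 6f 42 ∥ f6 9d 12.
Inner hash: sum = 112+97+103+111+66+246+157+18 = 910 → 03 8e.
Outer input = (K'⊕opad) ∥ inner = 1a 0b 0d 05 28 ∥ 03 8e.
Outer hash (tag): sum = 26+11+13+5+40+3+142 = 240 → 00 f0.

00f0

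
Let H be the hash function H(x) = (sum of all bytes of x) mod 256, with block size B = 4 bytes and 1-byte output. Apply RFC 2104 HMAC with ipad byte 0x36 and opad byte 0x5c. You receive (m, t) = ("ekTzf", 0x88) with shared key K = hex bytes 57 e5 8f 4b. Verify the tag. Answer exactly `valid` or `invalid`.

invalid

Key hex bytes 57 e5 8f 4b is exactly B = 4 bytes: K' = 57 e5 8f 4b.
K' ⊕ ipad = 61 d3 b9 7d; K' ⊕ opad = 0b b9 d3 17.
Inner hash: sum = 97+211+185+125+101+107+84+122+102 = 1134; mod 256 = 110 → 6e.
Outer hash (recomputed tag): sum = 11+185+211+23+110 = 540; mod 256 = 28 → 1c.
Recomputed tag = 1c; claimed = 88 → mismatch.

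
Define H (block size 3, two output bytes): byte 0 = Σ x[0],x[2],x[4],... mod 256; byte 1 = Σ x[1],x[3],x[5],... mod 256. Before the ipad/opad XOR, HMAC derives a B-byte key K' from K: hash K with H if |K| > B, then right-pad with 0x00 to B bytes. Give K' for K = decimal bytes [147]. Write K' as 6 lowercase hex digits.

Key decimal bytes [147] = 93 is 1 byte ≤ B = 3; zero-pad to 3 bytes: K' = 93 00 00.

930000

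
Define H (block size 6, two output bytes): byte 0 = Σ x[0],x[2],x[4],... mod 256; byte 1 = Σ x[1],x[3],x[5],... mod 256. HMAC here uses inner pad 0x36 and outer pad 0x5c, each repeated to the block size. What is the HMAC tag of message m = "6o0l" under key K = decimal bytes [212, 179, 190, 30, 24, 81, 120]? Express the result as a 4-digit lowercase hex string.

Key decimal bytes [212, 179, 190, 30, 24, 81, 120] = d4 b3 be 1e 18 51 78 is 7 bytes > B = 6, so hash it first: H(key) = 22 22, then zero-pad to 6 bytes: K' = 22 22 00 00 00 00.
K' ⊕ ipad = 14 14 36 36 36 36.  K' ⊕ opad = 7e 7e 5c 5c 5c 5c.
Inner input = (K'⊕ipad) ∥ m = 14 14 36 36 36 36 ∥ 36 6f 30 6c.
Inner hash: even-index sum = 230 mod 256 = 230; odd-index sum = 347 mod 256 = 91 → e6 5b.
Outer input = (K'⊕opad) ∥ inner = 7e 7e 5c 5c 5c 5c ∥ e6 5b.
Outer hash (tag): even-index sum = 540 mod 256 = 28; odd-index sum = 401 mod 256 = 145 → 1c 91.

1c91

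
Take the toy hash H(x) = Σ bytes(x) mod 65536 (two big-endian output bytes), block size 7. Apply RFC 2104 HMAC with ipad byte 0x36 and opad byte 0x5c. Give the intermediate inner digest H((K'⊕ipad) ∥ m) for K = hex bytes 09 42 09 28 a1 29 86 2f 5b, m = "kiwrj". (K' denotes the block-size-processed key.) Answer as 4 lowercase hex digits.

03c9

Key hex bytes 09 42 09 28 a1 29 86 2f 5b is 9 bytes > B = 7, so hash it first: H(key) = 02 56, then zero-pad to 7 bytes: K' = 02 56 00 00 00 00 00.
K' ⊕ ipad = 34 60 36 36 36 36 36.
Inner input = 34 60 36 36 36 36 36 ∥ 6b 69 77 72 6a.
Inner hash: sum = 52+96+54+54+54+54+54+107+105+119+114+106 = 969 → 03 c9.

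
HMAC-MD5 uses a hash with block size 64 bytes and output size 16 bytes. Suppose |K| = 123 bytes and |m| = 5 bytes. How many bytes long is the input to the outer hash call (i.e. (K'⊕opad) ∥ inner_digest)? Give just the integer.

Key is 123 > 64 bytes, so it is hashed to 16 bytes then zero-padded to 64: |K'| = 64.
Outer input = (K'⊕opad) ∥ H(inner) → 64 + 16 = 80 bytes.

80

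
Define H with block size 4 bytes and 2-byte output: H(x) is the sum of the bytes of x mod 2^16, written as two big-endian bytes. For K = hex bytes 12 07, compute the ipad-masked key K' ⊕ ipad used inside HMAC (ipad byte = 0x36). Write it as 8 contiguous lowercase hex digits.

24313636

Key hex bytes 12 07 is 2 bytes ≤ B = 4; zero-pad to 4 bytes: K' = 12 07 00 00.
XOR each byte with 0x36: 12⊕36=24, 07⊕36=31, 00⊕36=36, 00⊕36=36.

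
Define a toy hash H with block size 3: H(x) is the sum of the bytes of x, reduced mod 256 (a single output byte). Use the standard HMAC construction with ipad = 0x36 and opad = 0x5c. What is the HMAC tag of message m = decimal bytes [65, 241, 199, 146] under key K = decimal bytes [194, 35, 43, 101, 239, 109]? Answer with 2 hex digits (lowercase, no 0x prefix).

Key decimal bytes [194, 35, 43, 101, 239, 109] = c2 23 2b 65 ef 6d is 6 bytes > B = 3, so hash it first: H(key) = d1, then zero-pad to 3 bytes: K' = d1 00 00.
K' ⊕ ipad = e7 36 36.  K' ⊕ opad = 8d 5c 5c.
Inner input = (K'⊕ipad) ∥ m = e7 36 36 ∥ 41 f1 c7 92.
Inner hash: sum = 231+54+54+65+241+199+146 = 990; mod 256 = 222 → de.
Outer input = (K'⊕opad) ∥ inner = 8d 5c 5c ∥ de.
Outer hash (tag): sum = 141+92+92+222 = 547; mod 256 = 35 → 23.

23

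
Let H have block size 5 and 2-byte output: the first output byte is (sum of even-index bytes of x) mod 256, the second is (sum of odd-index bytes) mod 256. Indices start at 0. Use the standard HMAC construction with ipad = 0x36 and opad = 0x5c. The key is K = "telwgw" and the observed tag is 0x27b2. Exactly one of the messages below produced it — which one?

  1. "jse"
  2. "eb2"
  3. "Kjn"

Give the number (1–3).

3

Key "telwgw" = 74 65 6c 77 67 77 is 6 bytes > B = 5, so hash it first: H(key) = 47 53, then zero-pad to 5 bytes: K' = 47 53 00 00 00.
K' ⊕ ipad = 71 65 36 36 36; K' ⊕ opad = 1b 0f 5c 5c 5c.
m1: inner = H(71 65 36 36 36 6a 73 65) = 50 6a; tag = H(1b 0f 5c 5c 5c 50 6a) = 3dbb
m2: inner = H(71 65 36 36 36 65 62 32) = 3f 32; tag = H(1b 0f 5c 5c 5c 3f 32) = 05aa
m3: inner = H(71 65 36 36 36 4b 6a 6e) = 47 54; tag = H(1b 0f 5c 5c 5c 47 54) = 27b2 ← matches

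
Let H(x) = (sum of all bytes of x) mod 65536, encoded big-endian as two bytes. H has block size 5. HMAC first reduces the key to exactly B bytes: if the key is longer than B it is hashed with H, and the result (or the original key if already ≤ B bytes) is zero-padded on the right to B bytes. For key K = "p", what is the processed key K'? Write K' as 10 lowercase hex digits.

7000000000

Key "p" = 70 is 1 byte ≤ B = 5; zero-pad to 5 bytes: K' = 70 00 00 00 00.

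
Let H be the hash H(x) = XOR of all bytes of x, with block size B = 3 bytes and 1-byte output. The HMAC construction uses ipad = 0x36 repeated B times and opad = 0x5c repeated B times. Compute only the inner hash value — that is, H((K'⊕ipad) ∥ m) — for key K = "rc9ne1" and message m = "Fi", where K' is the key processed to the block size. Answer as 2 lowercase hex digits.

0b

Key "rc9ne1" = 72 63 39 6e 65 31 is 6 bytes > B = 3, so hash it first: H(key) = 12, then zero-pad to 3 bytes: K' = 12 00 00.
K' ⊕ ipad = 24 36 36.
Inner input = 24 36 36 ∥ 46 69.
Inner hash: XOR 24⊕36⊕36⊕46⊕69 = 0b.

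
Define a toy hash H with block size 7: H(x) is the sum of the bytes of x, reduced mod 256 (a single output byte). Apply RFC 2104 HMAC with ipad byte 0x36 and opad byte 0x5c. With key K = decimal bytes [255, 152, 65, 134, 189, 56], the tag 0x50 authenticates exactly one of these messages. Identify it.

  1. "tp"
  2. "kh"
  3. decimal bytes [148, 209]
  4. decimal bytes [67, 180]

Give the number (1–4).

1

Key decimal bytes [255, 152, 65, 134, 189, 56] = ff 98 41 86 bd 38 is 6 bytes ≤ B = 7; zero-pad to 7 bytes: K' = ff 98 41 86 bd 38 00.
K' ⊕ ipad = c9 ae 77 b0 8b 0e 36; K' ⊕ opad = a3 c4 1d da e1 64 5c.
m1: inner = H(c9 ae 77 b0 8b 0e 36 74 70) = 51; tag = H(a3 c4 1d da e1 64 5c 51) = 50 ← matches
m2: inner = H(c9 ae 77 b0 8b 0e 36 6b 68) = 40; tag = H(a3 c4 1d da e1 64 5c 40) = 3f
m3: inner = H(c9 ae 77 b0 8b 0e 36 94 d1) = d2; tag = H(a3 c4 1d da e1 64 5c d2) = d1
m4: inner = H(c9 ae 77 b0 8b 0e 36 43 b4) = 64; tag = H(a3 c4 1d da e1 64 5c 64) = 63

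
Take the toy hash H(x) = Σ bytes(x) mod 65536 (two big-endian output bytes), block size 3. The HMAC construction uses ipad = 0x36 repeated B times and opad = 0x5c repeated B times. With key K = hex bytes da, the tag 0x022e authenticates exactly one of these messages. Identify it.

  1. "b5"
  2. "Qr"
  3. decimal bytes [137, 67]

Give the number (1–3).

Key hex bytes da is 1 byte ≤ B = 3; zero-pad to 3 bytes: K' = da 00 00.
K' ⊕ ipad = ec 36 36; K' ⊕ opad = 86 5c 5c.
m1: inner = H(ec 36 36 62 35) = 01 ef; tag = H(86 5c 5c 01 ef) = 022e ← matches
m2: inner = H(ec 36 36 51 72) = 02 1b; tag = H(86 5c 5c 02 1b) = 015b
m3: inner = H(ec 36 36 89 43) = 02 24; tag = H(86 5c 5c 02 24) = 0164

1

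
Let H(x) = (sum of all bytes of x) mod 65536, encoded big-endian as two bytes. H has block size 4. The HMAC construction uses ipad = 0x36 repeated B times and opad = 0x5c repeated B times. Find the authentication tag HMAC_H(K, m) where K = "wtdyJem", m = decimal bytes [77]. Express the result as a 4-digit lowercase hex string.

Key "wtdyJem" = 77 74 64 79 4a 65 6d is 7 bytes > B = 4, so hash it first: H(key) = 02 e4, then zero-pad to 4 bytes: K' = 02 e4 00 00.
K' ⊕ ipad = 34 d2 36 36.  K' ⊕ opad = 5e b8 5c 5c.
Inner input = (K'⊕ipad) ∥ m = 34 d2 36 36 ∥ 4d.
Inner hash: sum = 52+210+54+54+77 = 447 → 01 bf.
Outer input = (K'⊕opad) ∥ inner = 5e b8 5c 5c ∥ 01 bf.
Outer hash (tag): sum = 94+184+92+92+1+191 = 654 → 02 8e.

028e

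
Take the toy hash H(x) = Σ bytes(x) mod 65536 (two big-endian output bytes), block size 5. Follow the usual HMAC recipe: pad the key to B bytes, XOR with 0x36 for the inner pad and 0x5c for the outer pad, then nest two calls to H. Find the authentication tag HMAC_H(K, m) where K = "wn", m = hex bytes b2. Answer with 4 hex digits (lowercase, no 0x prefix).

Key "wn" = 77 6e is 2 bytes ≤ B = 5; zero-pad to 5 bytes: K' = 77 6e 00 00 00.
K' ⊕ ipad = 41 58 36 36 36.  K' ⊕ opad = 2b 32 5c 5c 5c.
Inner input = (K'⊕ipad) ∥ m = 41 58 36 36 36 ∥ b2.
Inner hash: sum = 65+88+54+54+54+178 = 493 → 01 ed.
Outer input = (K'⊕opad) ∥ inner = 2b 32 5c 5c 5c ∥ 01 ed.
Outer hash (tag): sum = 43+50+92+92+92+1+237 = 607 → 02 5f.

025f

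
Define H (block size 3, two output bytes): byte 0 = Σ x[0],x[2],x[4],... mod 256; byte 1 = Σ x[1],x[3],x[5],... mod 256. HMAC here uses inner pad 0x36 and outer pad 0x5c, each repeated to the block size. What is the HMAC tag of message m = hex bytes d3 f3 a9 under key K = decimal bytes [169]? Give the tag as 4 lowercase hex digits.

Key decimal bytes [169] = a9 is 1 byte ≤ B = 3; zero-pad to 3 bytes: K' = a9 00 00.
K' ⊕ ipad = 9f 36 36.  K' ⊕ opad = f5 5c 5c.
Inner input = (K'⊕ipad) ∥ m = 9f 36 36 ∥ d3 f3 a9.
Inner hash: even-index sum = 456 mod 256 = 200; odd-index sum = 434 mod 256 = 178 → c8 b2.
Outer input = (K'⊕opad) ∥ inner = f5 5c 5c ∥ c8 b2.
Outer hash (tag): even-index sum = 515 mod 256 = 3; odd-index sum = 292 mod 256 = 36 → 03 24.

0324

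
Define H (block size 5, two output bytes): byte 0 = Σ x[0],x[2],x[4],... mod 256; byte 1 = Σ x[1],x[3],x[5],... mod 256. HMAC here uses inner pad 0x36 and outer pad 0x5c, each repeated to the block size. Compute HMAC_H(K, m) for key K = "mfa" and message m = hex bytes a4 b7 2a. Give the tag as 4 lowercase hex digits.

Key "mfa" = 6d 66 61 is 3 bytes ≤ B = 5; zero-pad to 5 bytes: K' = 6d 66 61 00 00.
K' ⊕ ipad = 5b 50 57 36 36.  K' ⊕ opad = 31 3a 3d 5c 5c.
Inner input = (K'⊕ipad) ∥ m = 5b 50 57 36 36 ∥ a4 b7 2a.
Inner hash: even-index sum = 415 mod 256 = 159; odd-index sum = 340 mod 256 = 84 → 9f 54.
Outer input = (K'⊕opad) ∥ inner = 31 3a 3d 5c 5c ∥ 9f 54.
Outer hash (tag): even-index sum = 286 mod 256 = 30; odd-index sum = 309 mod 256 = 53 → 1e 35.

1e35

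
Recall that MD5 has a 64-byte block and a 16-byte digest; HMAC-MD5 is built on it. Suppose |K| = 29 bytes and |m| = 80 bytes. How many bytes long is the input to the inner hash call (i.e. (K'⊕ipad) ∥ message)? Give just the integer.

144

Key is 29 ≤ 64 bytes, zero-padded: |K'| = 64.
Inner input = (K'⊕ipad) ∥ m → 64 + 80 = 144 bytes.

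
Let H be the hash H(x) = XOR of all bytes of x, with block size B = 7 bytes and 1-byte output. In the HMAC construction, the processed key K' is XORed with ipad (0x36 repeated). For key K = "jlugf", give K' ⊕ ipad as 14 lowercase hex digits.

5c5a4351503636

Key "jlugf" = 6a 6c 75 67 66 is 5 bytes ≤ B = 7; zero-pad to 7 bytes: K' = 6a 6c 75 67 66 00 00.
XOR each byte with 0x36: 6a⊕36=5c, 6c⊕36=5a, 75⊕36=43, 67⊕36=51, 66⊕36=50, 00⊕36=36, 00⊕36=36.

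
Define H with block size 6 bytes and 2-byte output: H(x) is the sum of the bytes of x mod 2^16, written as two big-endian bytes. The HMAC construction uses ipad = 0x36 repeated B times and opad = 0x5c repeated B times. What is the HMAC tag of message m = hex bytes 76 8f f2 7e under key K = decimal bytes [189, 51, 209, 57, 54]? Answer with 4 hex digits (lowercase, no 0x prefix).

033d

Key decimal bytes [189, 51, 209, 57, 54] = bd 33 d1 39 36 is 5 bytes ≤ B = 6; zero-pad to 6 bytes: K' = bd 33 d1 39 36 00.
K' ⊕ ipad = 8b 05 e7 0f 00 36.  K' ⊕ opad = e1 6f 8d 65 6a 5c.
Inner input = (K'⊕ipad) ∥ m = 8b 05 e7 0f 00 36 ∥ 76 8f f2 7e.
Inner hash: sum = 139+5+231+15+0+54+118+143+242+126 = 1073 → 04 31.
Outer input = (K'⊕opad) ∥ inner = e1 6f 8d 65 6a 5c ∥ 04 31.
Outer hash (tag): sum = 225+111+141+101+106+92+4+49 = 829 → 03 3d.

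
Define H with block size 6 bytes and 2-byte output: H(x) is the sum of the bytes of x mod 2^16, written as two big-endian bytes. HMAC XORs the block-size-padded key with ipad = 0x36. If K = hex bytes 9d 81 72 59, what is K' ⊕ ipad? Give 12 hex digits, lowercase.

abb7446f3636

Key hex bytes 9d 81 72 59 is 4 bytes ≤ B = 6; zero-pad to 6 bytes: K' = 9d 81 72 59 00 00.
XOR each byte with 0x36: 9d⊕36=ab, 81⊕36=b7, 72⊕36=44, 59⊕36=6f, 00⊕36=36, 00⊕36=36.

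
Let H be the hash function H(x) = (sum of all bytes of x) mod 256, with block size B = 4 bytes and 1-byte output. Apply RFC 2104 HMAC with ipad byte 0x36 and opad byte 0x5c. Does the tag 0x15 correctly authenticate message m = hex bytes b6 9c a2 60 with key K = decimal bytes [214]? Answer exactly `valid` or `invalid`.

invalid

Key decimal bytes [214] = d6 is 1 byte ≤ B = 4; zero-pad to 4 bytes: K' = d6 00 00 00.
K' ⊕ ipad = e0 36 36 36; K' ⊕ opad = 8a 5c 5c 5c.
Inner hash: sum = 224+54+54+54+182+156+162+96 = 982; mod 256 = 214 → d6.
Outer hash (recomputed tag): sum = 138+92+92+92+214 = 628; mod 256 = 116 → 74.
Recomputed tag = 74; claimed = 15 → mismatch.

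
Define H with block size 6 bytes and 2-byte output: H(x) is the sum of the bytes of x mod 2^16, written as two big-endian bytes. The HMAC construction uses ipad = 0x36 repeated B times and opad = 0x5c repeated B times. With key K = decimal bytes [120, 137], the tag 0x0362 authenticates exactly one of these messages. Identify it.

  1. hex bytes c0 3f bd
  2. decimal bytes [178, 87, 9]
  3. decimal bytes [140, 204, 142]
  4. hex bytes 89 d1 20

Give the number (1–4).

2

Key decimal bytes [120, 137] = 78 89 is 2 bytes ≤ B = 6; zero-pad to 6 bytes: K' = 78 89 00 00 00 00.
K' ⊕ ipad = 4e bf 36 36 36 36; K' ⊕ opad = 24 d5 5c 5c 5c 5c.
m1: inner = H(4e bf 36 36 36 36 c0 3f bd) = 03 a1; tag = H(24 d5 5c 5c 5c 5c 03 a1) = 030d
m2: inner = H(4e bf 36 36 36 36 b2 57 09) = 02 f7; tag = H(24 d5 5c 5c 5c 5c 02 f7) = 0362 ← matches
m3: inner = H(4e bf 36 36 36 36 8c cc 8e) = 03 cb; tag = H(24 d5 5c 5c 5c 5c 03 cb) = 0337
m4: inner = H(4e bf 36 36 36 36 89 d1 20) = 03 5f; tag = H(24 d5 5c 5c 5c 5c 03 5f) = 02cb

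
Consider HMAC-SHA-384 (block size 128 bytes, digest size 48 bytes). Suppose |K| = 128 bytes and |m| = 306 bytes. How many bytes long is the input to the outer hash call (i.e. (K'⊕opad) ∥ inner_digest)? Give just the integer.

176

Key is 128 ≤ 128 bytes, zero-padded: |K'| = 128.
Outer input = (K'⊕opad) ∥ H(inner) → 128 + 48 = 176 bytes.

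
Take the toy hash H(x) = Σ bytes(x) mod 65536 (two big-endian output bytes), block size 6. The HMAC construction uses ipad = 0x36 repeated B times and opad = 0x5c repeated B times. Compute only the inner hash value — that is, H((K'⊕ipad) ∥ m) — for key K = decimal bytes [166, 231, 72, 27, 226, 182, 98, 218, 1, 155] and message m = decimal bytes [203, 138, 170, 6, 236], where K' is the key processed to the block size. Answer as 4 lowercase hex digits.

Key decimal bytes [166, 231, 72, 27, 226, 182, 98, 218, 1, 155] = a6 e7 48 1b e2 b6 62 da 01 9b is 10 bytes > B = 6, so hash it first: H(key) = 05 60, then zero-pad to 6 bytes: K' = 05 60 00 00 00 00.
K' ⊕ ipad = 33 56 36 36 36 36.
Inner input = 33 56 36 36 36 36 ∥ cb 8a aa 06 ec.
Inner hash: sum = 51+86+54+54+54+54+203+138+170+6+236 = 1106 → 04 52.

0452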